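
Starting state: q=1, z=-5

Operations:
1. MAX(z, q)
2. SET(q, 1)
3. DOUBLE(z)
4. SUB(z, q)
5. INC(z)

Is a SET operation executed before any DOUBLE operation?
Yes

First SET: step 2
First DOUBLE: step 3
Since 2 < 3, SET comes first.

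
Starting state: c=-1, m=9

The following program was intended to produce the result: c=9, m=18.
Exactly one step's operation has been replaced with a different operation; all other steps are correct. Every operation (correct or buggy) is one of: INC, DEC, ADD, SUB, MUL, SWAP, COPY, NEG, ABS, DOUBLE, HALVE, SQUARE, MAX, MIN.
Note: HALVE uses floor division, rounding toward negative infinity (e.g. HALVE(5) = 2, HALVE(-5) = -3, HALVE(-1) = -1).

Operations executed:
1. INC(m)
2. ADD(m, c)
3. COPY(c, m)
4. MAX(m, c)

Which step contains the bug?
Step 4

Trace with buggy code:
Initial: c=-1, m=9
After step 1: c=-1, m=10
After step 2: c=-1, m=9
After step 3: c=9, m=9
After step 4: c=9, m=9
Actual final c=9, m=9 ≠ expected c=9, m=18.
Step 4 is the only position where a single-operation replacement can produce the expected result.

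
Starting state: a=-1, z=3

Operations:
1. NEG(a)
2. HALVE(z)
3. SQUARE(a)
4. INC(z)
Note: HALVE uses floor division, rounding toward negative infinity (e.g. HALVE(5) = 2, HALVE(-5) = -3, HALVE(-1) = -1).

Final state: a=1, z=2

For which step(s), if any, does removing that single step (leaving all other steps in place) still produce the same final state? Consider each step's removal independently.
Step(s) 1, 3

Testing removal of each single step:
Without step 1: final = a=1, z=2 (same)
Without step 2: final = a=1, z=4 (different)
Without step 3: final = a=1, z=2 (same)
Without step 4: final = a=1, z=1 (different)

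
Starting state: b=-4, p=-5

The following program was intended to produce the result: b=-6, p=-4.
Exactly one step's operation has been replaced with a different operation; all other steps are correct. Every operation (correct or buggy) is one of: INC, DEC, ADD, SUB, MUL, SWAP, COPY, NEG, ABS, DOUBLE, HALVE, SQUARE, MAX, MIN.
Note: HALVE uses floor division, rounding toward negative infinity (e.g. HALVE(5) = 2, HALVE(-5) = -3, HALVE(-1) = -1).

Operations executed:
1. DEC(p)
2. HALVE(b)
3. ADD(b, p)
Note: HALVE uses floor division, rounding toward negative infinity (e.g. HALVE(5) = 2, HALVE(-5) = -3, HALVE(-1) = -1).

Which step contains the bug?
Step 1

Trace with buggy code:
Initial: b=-4, p=-5
After step 1: b=-4, p=-6
After step 2: b=-2, p=-6
After step 3: b=-8, p=-6
Actual final b=-8, p=-6 ≠ expected b=-6, p=-4.
Step 1 is the only position where a single-operation replacement can produce the expected result.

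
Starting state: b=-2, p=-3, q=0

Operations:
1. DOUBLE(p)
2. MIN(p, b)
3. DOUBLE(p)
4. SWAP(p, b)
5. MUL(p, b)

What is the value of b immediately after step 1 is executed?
b = -2

Tracing b through execution:
Initial: b = -2
After step 1 (DOUBLE(p)): b = -2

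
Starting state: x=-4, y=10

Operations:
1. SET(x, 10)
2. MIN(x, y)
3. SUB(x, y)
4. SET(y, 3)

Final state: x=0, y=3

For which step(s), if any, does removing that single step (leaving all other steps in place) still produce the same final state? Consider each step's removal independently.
Step(s) 2

Testing removal of each single step:
Without step 1: final = x=-14, y=3 (different)
Without step 2: final = x=0, y=3 (same)
Without step 3: final = x=10, y=3 (different)
Without step 4: final = x=0, y=10 (different)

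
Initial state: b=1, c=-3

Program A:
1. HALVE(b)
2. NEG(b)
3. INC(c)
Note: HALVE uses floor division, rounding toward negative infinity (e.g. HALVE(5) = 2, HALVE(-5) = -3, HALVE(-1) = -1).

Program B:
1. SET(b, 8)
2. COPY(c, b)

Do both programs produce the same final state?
No

Program A final state: b=0, c=-2
Program B final state: b=8, c=8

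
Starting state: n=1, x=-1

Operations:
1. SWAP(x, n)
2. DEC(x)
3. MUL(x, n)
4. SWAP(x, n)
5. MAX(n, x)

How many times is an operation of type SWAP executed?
2

Counting SWAP operations:
Step 1: SWAP(x, n) ← SWAP
Step 4: SWAP(x, n) ← SWAP
Total: 2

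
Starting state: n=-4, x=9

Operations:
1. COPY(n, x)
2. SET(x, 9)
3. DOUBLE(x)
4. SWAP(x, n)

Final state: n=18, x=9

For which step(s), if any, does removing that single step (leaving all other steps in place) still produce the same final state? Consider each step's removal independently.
Step(s) 2

Testing removal of each single step:
Without step 1: final = n=18, x=-4 (different)
Without step 2: final = n=18, x=9 (same)
Without step 3: final = n=9, x=9 (different)
Without step 4: final = n=9, x=18 (different)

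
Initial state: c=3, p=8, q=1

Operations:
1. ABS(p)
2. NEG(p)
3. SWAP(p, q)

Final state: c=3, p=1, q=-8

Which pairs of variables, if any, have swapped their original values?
None

Comparing initial and final values:
c: 3 → 3
q: 1 → -8
p: 8 → 1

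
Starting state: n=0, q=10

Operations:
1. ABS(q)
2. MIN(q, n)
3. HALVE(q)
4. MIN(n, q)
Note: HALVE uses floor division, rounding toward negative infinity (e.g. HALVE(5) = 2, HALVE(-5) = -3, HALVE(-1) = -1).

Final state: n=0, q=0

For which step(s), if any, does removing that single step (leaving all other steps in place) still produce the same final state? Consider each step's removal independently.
Step(s) 1, 3, 4

Testing removal of each single step:
Without step 1: final = n=0, q=0 (same)
Without step 2: final = n=0, q=5 (different)
Without step 3: final = n=0, q=0 (same)
Without step 4: final = n=0, q=0 (same)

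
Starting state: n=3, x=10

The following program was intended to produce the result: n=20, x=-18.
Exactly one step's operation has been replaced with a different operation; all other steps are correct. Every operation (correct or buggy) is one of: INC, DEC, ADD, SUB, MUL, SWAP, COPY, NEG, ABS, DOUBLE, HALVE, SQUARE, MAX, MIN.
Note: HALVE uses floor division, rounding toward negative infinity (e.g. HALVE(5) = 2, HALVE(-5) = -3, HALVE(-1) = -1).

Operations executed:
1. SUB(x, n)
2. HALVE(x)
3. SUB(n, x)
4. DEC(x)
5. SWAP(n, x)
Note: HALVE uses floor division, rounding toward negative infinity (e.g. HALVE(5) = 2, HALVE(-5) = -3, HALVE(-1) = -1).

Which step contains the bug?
Step 2

Trace with buggy code:
Initial: n=3, x=10
After step 1: n=3, x=7
After step 2: n=3, x=3
After step 3: n=0, x=3
After step 4: n=0, x=2
After step 5: n=2, x=0
Actual final n=2, x=0 ≠ expected n=20, x=-18.
Step 2 is the only position where a single-operation replacement can produce the expected result.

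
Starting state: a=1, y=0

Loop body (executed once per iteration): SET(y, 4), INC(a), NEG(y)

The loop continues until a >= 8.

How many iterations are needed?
7

Tracing iterations:
Initial: a=1, y=0
After iteration 1: a=2, y=-4
After iteration 2: a=3, y=-4
After iteration 3: a=4, y=-4
After iteration 4: a=5, y=-4
After iteration 5: a=6, y=-4
After iteration 6: a=7, y=-4
After iteration 7: a=8, y=-4
a >= 8 now holds, so the loop exits after 7 iterations.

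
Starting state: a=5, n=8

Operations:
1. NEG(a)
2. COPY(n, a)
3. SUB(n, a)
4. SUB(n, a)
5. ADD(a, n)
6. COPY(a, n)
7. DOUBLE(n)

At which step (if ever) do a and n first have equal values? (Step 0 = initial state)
Step 2

a and n first become equal after step 2.

Comparing values at each step:
Initial: a=5, n=8
After step 1: a=-5, n=8
After step 2: a=-5, n=-5 ← equal!
After step 3: a=-5, n=0
After step 4: a=-5, n=5
After step 5: a=0, n=5
After step 6: a=5, n=5 ← equal!
After step 7: a=5, n=10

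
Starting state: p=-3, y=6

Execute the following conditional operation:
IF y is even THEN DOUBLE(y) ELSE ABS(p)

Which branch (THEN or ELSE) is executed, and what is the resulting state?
Branch: THEN, Final state: p=-3, y=12

Evaluating condition: y is even
Condition is True, so THEN branch executes
After DOUBLE(y): p=-3, y=12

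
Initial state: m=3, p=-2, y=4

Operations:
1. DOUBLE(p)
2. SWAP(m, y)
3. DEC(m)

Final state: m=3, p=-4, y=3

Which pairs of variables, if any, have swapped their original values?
None

Comparing initial and final values:
p: -2 → -4
m: 3 → 3
y: 4 → 3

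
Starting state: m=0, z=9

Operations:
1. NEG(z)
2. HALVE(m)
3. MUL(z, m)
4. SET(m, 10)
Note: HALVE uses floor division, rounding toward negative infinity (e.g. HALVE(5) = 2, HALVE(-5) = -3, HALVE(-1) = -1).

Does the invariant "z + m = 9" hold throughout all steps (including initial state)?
No, violated after step 1

The invariant is violated after step 1.

State at each step:
Initial: m=0, z=9
After step 1: m=0, z=-9
After step 2: m=0, z=-9
After step 3: m=0, z=0
After step 4: m=10, z=0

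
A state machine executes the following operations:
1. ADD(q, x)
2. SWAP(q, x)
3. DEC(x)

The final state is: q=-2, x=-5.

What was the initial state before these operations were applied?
q=-2, x=-2

Working backwards:
Final state: q=-2, x=-5
Before step 3 (DEC(x)): q=-2, x=-4
Before step 2 (SWAP(q, x)): q=-4, x=-2
Before step 1 (ADD(q, x)): q=-2, x=-2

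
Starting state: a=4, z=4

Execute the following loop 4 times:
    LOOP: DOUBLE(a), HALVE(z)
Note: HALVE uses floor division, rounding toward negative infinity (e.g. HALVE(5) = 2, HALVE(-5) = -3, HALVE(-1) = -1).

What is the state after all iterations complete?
a=64, z=0

Iteration trace:
Start: a=4, z=4
After iteration 1: a=8, z=2
After iteration 2: a=16, z=1
After iteration 3: a=32, z=0
After iteration 4: a=64, z=0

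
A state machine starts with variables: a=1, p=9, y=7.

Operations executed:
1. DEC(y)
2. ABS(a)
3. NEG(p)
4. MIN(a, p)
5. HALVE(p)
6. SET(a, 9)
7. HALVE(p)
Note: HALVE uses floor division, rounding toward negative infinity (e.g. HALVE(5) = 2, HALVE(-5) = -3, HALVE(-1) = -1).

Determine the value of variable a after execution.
a = 9

Tracing execution:
Step 1: DEC(y) → a = 1
Step 2: ABS(a) → a = 1
Step 3: NEG(p) → a = 1
Step 4: MIN(a, p) → a = -9
Step 5: HALVE(p) → a = -9
Step 6: SET(a, 9) → a = 9
Step 7: HALVE(p) → a = 9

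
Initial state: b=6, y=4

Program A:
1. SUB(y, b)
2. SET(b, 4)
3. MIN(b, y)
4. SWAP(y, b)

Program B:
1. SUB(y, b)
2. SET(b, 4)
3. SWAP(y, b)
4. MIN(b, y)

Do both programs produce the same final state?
No

Program A final state: b=-2, y=-2
Program B final state: b=-2, y=4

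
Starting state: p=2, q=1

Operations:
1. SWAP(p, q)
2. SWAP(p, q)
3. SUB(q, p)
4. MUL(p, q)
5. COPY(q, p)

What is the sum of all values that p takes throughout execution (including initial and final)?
3

Values of p at each step:
Initial: p = 2
After step 1: p = 1
After step 2: p = 2
After step 3: p = 2
After step 4: p = -2
After step 5: p = -2
Sum = 2 + 1 + 2 + 2 + -2 + -2 = 3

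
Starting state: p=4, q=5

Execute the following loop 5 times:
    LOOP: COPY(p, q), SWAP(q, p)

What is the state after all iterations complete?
p=5, q=5

Iteration trace:
Start: p=4, q=5
After iteration 1: p=5, q=5
After iteration 2: p=5, q=5
After iteration 3: p=5, q=5
After iteration 4: p=5, q=5
After iteration 5: p=5, q=5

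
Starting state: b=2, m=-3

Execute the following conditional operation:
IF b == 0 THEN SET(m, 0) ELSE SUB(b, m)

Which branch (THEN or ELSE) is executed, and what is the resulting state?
Branch: ELSE, Final state: b=5, m=-3

Evaluating condition: b == 0
b = 2
Condition is False, so ELSE branch executes
After SUB(b, m): b=5, m=-3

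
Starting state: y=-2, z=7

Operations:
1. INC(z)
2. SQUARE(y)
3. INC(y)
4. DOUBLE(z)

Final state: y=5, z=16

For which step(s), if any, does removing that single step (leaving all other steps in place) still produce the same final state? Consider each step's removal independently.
None - removing any single step changes the final result

Testing removal of each single step:
Without step 1: final = y=5, z=14 (different)
Without step 2: final = y=-1, z=16 (different)
Without step 3: final = y=4, z=16 (different)
Without step 4: final = y=5, z=8 (different)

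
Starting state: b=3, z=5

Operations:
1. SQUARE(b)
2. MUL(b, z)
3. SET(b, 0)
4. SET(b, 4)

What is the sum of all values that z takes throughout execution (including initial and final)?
25

Values of z at each step:
Initial: z = 5
After step 1: z = 5
After step 2: z = 5
After step 3: z = 5
After step 4: z = 5
Sum = 5 + 5 + 5 + 5 + 5 = 25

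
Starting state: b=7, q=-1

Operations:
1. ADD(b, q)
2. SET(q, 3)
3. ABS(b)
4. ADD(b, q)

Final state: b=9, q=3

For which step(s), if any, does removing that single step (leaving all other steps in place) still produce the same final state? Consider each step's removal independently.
Step(s) 3

Testing removal of each single step:
Without step 1: final = b=10, q=3 (different)
Without step 2: final = b=5, q=-1 (different)
Without step 3: final = b=9, q=3 (same)
Without step 4: final = b=6, q=3 (different)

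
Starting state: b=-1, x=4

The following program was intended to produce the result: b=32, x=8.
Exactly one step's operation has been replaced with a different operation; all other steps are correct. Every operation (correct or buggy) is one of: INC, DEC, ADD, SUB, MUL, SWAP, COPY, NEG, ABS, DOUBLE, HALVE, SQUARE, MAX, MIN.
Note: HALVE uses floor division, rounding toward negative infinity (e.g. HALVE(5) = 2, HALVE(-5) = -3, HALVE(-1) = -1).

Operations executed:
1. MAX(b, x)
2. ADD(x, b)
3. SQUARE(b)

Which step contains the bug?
Step 3

Trace with buggy code:
Initial: b=-1, x=4
After step 1: b=4, x=4
After step 2: b=4, x=8
After step 3: b=16, x=8
Actual final b=16, x=8 ≠ expected b=32, x=8.
Step 3 is the only position where a single-operation replacement can produce the expected result.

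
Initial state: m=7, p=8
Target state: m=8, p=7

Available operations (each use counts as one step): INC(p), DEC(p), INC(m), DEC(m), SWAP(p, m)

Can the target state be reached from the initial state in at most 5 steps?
Yes

Path (1 step): SWAP(p, m)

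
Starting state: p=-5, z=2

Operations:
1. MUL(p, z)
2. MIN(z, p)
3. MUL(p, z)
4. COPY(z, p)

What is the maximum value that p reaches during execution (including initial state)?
100

Values of p at each step:
Initial: p = -5
After step 1: p = -10
After step 2: p = -10
After step 3: p = 100 ← maximum
After step 4: p = 100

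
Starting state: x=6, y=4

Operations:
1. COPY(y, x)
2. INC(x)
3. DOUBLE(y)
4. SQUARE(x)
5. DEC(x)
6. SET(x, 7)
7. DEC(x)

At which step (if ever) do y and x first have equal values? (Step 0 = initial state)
Step 1

y and x first become equal after step 1.

Comparing values at each step:
Initial: y=4, x=6
After step 1: y=6, x=6 ← equal!
After step 2: y=6, x=7
After step 3: y=12, x=7
After step 4: y=12, x=49
After step 5: y=12, x=48
After step 6: y=12, x=7
After step 7: y=12, x=6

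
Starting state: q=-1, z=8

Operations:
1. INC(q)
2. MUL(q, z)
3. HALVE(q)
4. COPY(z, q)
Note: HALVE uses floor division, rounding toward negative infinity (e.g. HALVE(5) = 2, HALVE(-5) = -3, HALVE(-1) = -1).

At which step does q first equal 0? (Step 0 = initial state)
Step 1

Tracing q:
Initial: q = -1
After step 1: q = 0 ← first occurrence
After step 2: q = 0
After step 3: q = 0
After step 4: q = 0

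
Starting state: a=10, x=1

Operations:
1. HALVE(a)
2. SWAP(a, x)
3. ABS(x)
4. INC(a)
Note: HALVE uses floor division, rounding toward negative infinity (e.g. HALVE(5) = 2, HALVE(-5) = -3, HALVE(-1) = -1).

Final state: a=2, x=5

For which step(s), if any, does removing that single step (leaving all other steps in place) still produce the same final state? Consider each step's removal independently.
Step(s) 3

Testing removal of each single step:
Without step 1: final = a=2, x=10 (different)
Without step 2: final = a=6, x=1 (different)
Without step 3: final = a=2, x=5 (same)
Without step 4: final = a=1, x=5 (different)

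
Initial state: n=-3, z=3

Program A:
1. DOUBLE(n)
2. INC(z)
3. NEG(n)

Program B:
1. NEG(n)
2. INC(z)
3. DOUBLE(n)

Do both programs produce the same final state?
Yes

Program A final state: n=6, z=4
Program B final state: n=6, z=4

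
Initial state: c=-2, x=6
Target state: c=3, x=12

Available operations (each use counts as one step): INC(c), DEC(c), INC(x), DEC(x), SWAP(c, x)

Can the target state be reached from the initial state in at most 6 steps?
No

The target state cannot be reached within 6 steps.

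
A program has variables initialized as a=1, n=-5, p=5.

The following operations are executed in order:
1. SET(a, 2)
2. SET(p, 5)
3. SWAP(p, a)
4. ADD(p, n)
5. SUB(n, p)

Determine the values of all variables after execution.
{a: 5, n: -2, p: -3}

Step-by-step execution:
Initial: a=1, n=-5, p=5
After step 1 (SET(a, 2)): a=2, n=-5, p=5
After step 2 (SET(p, 5)): a=2, n=-5, p=5
After step 3 (SWAP(p, a)): a=5, n=-5, p=2
After step 4 (ADD(p, n)): a=5, n=-5, p=-3
After step 5 (SUB(n, p)): a=5, n=-2, p=-3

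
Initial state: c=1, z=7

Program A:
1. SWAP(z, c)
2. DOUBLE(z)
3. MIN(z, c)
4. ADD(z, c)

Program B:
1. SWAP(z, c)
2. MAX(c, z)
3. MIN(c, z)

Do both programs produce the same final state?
No

Program A final state: c=7, z=9
Program B final state: c=1, z=1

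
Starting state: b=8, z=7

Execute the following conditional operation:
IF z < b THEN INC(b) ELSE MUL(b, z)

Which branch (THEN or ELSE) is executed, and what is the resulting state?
Branch: THEN, Final state: b=9, z=7

Evaluating condition: z < b
z = 7, b = 8
Condition is True, so THEN branch executes
After INC(b): b=9, z=7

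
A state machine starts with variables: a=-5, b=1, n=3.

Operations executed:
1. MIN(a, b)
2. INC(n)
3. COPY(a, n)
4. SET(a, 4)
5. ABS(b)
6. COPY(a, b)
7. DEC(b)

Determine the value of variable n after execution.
n = 4

Tracing execution:
Step 1: MIN(a, b) → n = 3
Step 2: INC(n) → n = 4
Step 3: COPY(a, n) → n = 4
Step 4: SET(a, 4) → n = 4
Step 5: ABS(b) → n = 4
Step 6: COPY(a, b) → n = 4
Step 7: DEC(b) → n = 4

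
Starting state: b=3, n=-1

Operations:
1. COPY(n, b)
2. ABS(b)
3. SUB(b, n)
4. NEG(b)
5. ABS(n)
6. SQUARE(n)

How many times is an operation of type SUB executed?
1

Counting SUB operations:
Step 3: SUB(b, n) ← SUB
Total: 1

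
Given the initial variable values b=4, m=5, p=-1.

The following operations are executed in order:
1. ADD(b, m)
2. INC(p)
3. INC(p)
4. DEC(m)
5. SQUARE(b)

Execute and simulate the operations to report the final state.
{b: 81, m: 4, p: 1}

Step-by-step execution:
Initial: b=4, m=5, p=-1
After step 1 (ADD(b, m)): b=9, m=5, p=-1
After step 2 (INC(p)): b=9, m=5, p=0
After step 3 (INC(p)): b=9, m=5, p=1
After step 4 (DEC(m)): b=9, m=4, p=1
After step 5 (SQUARE(b)): b=81, m=4, p=1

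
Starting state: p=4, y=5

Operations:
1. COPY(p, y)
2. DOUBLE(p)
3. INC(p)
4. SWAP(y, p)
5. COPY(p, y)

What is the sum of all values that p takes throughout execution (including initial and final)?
46

Values of p at each step:
Initial: p = 4
After step 1: p = 5
After step 2: p = 10
After step 3: p = 11
After step 4: p = 5
After step 5: p = 11
Sum = 4 + 5 + 10 + 11 + 5 + 11 = 46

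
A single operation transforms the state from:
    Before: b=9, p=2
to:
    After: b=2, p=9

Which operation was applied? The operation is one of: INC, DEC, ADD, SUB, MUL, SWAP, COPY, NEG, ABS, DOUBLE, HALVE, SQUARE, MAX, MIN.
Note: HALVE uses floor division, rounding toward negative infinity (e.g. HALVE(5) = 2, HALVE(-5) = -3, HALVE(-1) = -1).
SWAP(b, p)

Analyzing the change:
Before: b=9, p=2
After: b=2, p=9
Variable b changed from 9 to 2
Variable p changed from 2 to 9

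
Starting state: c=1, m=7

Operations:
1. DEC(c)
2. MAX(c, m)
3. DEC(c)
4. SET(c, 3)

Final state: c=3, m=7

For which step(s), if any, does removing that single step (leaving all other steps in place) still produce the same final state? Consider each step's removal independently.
Step(s) 1, 2, 3

Testing removal of each single step:
Without step 1: final = c=3, m=7 (same)
Without step 2: final = c=3, m=7 (same)
Without step 3: final = c=3, m=7 (same)
Without step 4: final = c=6, m=7 (different)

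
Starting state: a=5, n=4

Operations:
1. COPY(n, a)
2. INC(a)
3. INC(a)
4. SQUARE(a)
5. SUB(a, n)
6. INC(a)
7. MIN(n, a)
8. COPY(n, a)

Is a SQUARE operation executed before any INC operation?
No

First SQUARE: step 4
First INC: step 2
Since 4 > 2, INC comes first.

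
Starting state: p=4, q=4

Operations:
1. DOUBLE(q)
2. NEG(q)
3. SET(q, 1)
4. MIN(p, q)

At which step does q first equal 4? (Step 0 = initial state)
Step 0

Tracing q:
Initial: q = 4 ← first occurrence
After step 1: q = 8
After step 2: q = -8
After step 3: q = 1
After step 4: q = 1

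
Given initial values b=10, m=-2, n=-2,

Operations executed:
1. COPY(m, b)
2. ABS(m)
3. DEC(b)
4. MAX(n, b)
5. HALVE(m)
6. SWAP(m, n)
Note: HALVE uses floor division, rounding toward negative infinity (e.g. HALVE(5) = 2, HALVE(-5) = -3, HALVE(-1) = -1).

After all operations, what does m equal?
m = 9

Tracing execution:
Step 1: COPY(m, b) → m = 10
Step 2: ABS(m) → m = 10
Step 3: DEC(b) → m = 10
Step 4: MAX(n, b) → m = 10
Step 5: HALVE(m) → m = 5
Step 6: SWAP(m, n) → m = 9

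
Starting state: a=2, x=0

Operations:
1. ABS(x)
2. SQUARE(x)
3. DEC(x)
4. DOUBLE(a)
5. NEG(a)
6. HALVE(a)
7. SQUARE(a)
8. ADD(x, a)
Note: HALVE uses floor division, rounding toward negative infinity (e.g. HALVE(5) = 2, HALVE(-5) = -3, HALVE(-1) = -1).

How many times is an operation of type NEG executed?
1

Counting NEG operations:
Step 5: NEG(a) ← NEG
Total: 1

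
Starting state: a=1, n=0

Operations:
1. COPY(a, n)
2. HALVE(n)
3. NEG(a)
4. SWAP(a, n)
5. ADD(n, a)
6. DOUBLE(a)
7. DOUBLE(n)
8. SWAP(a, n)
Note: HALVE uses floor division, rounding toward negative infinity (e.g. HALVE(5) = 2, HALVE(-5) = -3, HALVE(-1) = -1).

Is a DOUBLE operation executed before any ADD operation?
No

First DOUBLE: step 6
First ADD: step 5
Since 6 > 5, ADD comes first.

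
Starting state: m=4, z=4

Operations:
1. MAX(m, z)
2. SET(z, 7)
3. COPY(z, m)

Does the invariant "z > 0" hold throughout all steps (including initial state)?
Yes

The invariant holds at every step.

State at each step:
Initial: m=4, z=4
After step 1: m=4, z=4
After step 2: m=4, z=7
After step 3: m=4, z=4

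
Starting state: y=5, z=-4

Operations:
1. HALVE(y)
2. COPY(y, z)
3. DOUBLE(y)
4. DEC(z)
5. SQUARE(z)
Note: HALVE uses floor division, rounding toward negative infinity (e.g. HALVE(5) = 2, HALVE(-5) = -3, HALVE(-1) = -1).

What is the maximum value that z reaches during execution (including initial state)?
25

Values of z at each step:
Initial: z = -4
After step 1: z = -4
After step 2: z = -4
After step 3: z = -4
After step 4: z = -5
After step 5: z = 25 ← maximum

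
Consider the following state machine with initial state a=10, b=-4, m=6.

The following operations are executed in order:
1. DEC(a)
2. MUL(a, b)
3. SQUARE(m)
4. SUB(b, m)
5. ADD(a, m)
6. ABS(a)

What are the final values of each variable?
{a: 0, b: -40, m: 36}

Step-by-step execution:
Initial: a=10, b=-4, m=6
After step 1 (DEC(a)): a=9, b=-4, m=6
After step 2 (MUL(a, b)): a=-36, b=-4, m=6
After step 3 (SQUARE(m)): a=-36, b=-4, m=36
After step 4 (SUB(b, m)): a=-36, b=-40, m=36
After step 5 (ADD(a, m)): a=0, b=-40, m=36
After step 6 (ABS(a)): a=0, b=-40, m=36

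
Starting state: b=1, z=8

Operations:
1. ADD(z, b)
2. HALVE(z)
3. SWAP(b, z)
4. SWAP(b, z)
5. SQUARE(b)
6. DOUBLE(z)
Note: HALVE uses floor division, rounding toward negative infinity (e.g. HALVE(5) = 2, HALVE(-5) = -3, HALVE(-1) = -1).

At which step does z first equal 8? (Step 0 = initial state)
Step 0

Tracing z:
Initial: z = 8 ← first occurrence
After step 1: z = 9
After step 2: z = 4
After step 3: z = 1
After step 4: z = 4
After step 5: z = 4
After step 6: z = 8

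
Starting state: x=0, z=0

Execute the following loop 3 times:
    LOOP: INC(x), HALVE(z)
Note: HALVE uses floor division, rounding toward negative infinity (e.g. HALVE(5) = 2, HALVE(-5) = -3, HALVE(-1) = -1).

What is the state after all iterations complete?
x=3, z=0

Iteration trace:
Start: x=0, z=0
After iteration 1: x=1, z=0
After iteration 2: x=2, z=0
After iteration 3: x=3, z=0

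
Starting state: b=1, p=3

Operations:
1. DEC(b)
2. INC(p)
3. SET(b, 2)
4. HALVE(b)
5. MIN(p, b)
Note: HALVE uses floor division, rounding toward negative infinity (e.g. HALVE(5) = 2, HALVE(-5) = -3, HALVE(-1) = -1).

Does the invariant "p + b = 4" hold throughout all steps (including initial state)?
No, violated after step 1

The invariant is violated after step 1.

State at each step:
Initial: b=1, p=3
After step 1: b=0, p=3
After step 2: b=0, p=4
After step 3: b=2, p=4
After step 4: b=1, p=4
After step 5: b=1, p=1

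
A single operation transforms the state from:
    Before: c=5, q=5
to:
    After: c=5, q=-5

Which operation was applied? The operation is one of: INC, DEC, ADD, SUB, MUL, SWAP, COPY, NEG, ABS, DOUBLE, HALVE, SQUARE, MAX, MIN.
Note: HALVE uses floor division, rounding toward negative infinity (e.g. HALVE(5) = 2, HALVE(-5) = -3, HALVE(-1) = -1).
NEG(q)

Analyzing the change:
Before: c=5, q=5
After: c=5, q=-5
Variable q changed from 5 to -5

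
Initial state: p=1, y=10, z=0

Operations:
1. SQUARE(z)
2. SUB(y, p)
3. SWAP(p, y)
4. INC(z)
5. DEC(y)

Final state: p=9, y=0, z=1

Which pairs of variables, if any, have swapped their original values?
None

Comparing initial and final values:
y: 10 → 0
z: 0 → 1
p: 1 → 9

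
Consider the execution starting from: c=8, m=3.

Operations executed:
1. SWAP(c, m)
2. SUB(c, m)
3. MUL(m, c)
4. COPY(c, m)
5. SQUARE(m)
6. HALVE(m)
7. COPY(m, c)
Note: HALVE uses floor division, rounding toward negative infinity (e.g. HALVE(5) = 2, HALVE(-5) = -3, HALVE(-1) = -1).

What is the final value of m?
m = -40

Tracing execution:
Step 1: SWAP(c, m) → m = 8
Step 2: SUB(c, m) → m = 8
Step 3: MUL(m, c) → m = -40
Step 4: COPY(c, m) → m = -40
Step 5: SQUARE(m) → m = 1600
Step 6: HALVE(m) → m = 800
Step 7: COPY(m, c) → m = -40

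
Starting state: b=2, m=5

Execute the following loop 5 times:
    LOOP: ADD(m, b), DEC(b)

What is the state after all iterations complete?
b=-3, m=5

Iteration trace:
Start: b=2, m=5
After iteration 1: b=1, m=7
After iteration 2: b=0, m=8
After iteration 3: b=-1, m=8
After iteration 4: b=-2, m=7
After iteration 5: b=-3, m=5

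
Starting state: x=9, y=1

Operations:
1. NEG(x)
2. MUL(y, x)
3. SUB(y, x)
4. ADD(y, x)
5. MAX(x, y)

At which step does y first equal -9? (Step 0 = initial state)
Step 2

Tracing y:
Initial: y = 1
After step 1: y = 1
After step 2: y = -9 ← first occurrence
After step 3: y = 0
After step 4: y = -9
After step 5: y = -9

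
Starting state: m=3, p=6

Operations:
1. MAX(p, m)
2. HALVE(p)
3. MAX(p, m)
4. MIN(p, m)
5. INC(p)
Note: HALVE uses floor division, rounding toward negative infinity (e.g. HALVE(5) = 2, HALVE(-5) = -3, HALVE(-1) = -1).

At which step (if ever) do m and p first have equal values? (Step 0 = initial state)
Step 2

m and p first become equal after step 2.

Comparing values at each step:
Initial: m=3, p=6
After step 1: m=3, p=6
After step 2: m=3, p=3 ← equal!
After step 3: m=3, p=3 ← equal!
After step 4: m=3, p=3 ← equal!
After step 5: m=3, p=4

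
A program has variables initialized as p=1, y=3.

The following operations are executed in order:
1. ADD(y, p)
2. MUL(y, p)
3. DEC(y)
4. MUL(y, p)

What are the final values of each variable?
{p: 1, y: 3}

Step-by-step execution:
Initial: p=1, y=3
After step 1 (ADD(y, p)): p=1, y=4
After step 2 (MUL(y, p)): p=1, y=4
After step 3 (DEC(y)): p=1, y=3
After step 4 (MUL(y, p)): p=1, y=3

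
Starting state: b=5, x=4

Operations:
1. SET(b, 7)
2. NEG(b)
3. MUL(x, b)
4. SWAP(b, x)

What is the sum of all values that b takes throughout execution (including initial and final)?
-30

Values of b at each step:
Initial: b = 5
After step 1: b = 7
After step 2: b = -7
After step 3: b = -7
After step 4: b = -28
Sum = 5 + 7 + -7 + -7 + -28 = -30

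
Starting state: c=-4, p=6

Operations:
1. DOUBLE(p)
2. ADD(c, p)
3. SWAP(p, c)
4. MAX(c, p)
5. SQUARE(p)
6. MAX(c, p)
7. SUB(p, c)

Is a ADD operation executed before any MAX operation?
Yes

First ADD: step 2
First MAX: step 4
Since 2 < 4, ADD comes first.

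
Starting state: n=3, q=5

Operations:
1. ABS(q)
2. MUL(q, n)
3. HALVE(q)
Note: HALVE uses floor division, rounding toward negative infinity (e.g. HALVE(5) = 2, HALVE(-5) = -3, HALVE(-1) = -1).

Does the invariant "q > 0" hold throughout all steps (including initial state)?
Yes

The invariant holds at every step.

State at each step:
Initial: n=3, q=5
After step 1: n=3, q=5
After step 2: n=3, q=15
After step 3: n=3, q=7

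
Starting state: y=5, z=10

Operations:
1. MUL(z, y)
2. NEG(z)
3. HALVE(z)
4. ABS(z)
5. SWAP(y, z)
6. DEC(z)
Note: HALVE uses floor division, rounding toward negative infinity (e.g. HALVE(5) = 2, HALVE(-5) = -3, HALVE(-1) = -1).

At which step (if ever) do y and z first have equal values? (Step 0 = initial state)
Never

y and z never become equal during execution.

Comparing values at each step:
Initial: y=5, z=10
After step 1: y=5, z=50
After step 2: y=5, z=-50
After step 3: y=5, z=-25
After step 4: y=5, z=25
After step 5: y=25, z=5
After step 6: y=25, z=4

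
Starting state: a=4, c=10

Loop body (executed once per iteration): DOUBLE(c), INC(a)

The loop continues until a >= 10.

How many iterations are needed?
6

Tracing iterations:
Initial: a=4, c=10
After iteration 1: a=5, c=20
After iteration 2: a=6, c=40
After iteration 3: a=7, c=80
After iteration 4: a=8, c=160
After iteration 5: a=9, c=320
After iteration 6: a=10, c=640
a >= 10 now holds, so the loop exits after 6 iterations.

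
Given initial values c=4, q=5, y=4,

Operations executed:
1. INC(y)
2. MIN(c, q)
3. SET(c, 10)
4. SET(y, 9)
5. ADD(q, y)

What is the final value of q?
q = 14

Tracing execution:
Step 1: INC(y) → q = 5
Step 2: MIN(c, q) → q = 5
Step 3: SET(c, 10) → q = 5
Step 4: SET(y, 9) → q = 5
Step 5: ADD(q, y) → q = 14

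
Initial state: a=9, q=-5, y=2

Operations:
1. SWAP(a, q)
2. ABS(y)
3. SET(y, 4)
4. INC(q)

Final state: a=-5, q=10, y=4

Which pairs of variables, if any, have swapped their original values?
None

Comparing initial and final values:
q: -5 → 10
y: 2 → 4
a: 9 → -5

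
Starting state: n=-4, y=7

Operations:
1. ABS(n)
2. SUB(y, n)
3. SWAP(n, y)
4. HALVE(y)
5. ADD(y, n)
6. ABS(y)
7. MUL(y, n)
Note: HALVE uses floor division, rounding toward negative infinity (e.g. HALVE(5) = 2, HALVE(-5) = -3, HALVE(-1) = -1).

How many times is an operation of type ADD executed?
1

Counting ADD operations:
Step 5: ADD(y, n) ← ADD
Total: 1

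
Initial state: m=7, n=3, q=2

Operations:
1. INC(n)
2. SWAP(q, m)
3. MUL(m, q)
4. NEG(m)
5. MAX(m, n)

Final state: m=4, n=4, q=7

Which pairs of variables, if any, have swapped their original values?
None

Comparing initial and final values:
n: 3 → 4
m: 7 → 4
q: 2 → 7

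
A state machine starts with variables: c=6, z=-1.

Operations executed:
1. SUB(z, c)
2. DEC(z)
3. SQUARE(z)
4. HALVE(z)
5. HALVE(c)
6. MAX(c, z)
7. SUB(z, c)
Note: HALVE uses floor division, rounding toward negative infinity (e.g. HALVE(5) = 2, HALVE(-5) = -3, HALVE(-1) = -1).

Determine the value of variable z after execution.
z = 0

Tracing execution:
Step 1: SUB(z, c) → z = -7
Step 2: DEC(z) → z = -8
Step 3: SQUARE(z) → z = 64
Step 4: HALVE(z) → z = 32
Step 5: HALVE(c) → z = 32
Step 6: MAX(c, z) → z = 32
Step 7: SUB(z, c) → z = 0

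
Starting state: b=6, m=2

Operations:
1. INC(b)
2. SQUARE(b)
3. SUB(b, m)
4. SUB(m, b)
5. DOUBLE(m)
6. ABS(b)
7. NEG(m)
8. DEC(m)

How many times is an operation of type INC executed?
1

Counting INC operations:
Step 1: INC(b) ← INC
Total: 1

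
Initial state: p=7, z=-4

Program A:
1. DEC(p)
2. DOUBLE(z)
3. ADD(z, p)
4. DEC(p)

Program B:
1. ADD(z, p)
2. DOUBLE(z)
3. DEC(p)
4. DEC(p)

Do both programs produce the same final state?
No

Program A final state: p=5, z=-2
Program B final state: p=5, z=6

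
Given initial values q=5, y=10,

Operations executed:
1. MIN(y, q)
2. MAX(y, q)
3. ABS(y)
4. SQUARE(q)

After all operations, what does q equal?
q = 25

Tracing execution:
Step 1: MIN(y, q) → q = 5
Step 2: MAX(y, q) → q = 5
Step 3: ABS(y) → q = 5
Step 4: SQUARE(q) → q = 25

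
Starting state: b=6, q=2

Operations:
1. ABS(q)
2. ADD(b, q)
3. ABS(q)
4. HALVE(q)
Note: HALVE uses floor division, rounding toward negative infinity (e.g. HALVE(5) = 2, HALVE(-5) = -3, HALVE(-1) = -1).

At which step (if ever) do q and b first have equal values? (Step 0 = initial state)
Never

q and b never become equal during execution.

Comparing values at each step:
Initial: q=2, b=6
After step 1: q=2, b=6
After step 2: q=2, b=8
After step 3: q=2, b=8
After step 4: q=1, b=8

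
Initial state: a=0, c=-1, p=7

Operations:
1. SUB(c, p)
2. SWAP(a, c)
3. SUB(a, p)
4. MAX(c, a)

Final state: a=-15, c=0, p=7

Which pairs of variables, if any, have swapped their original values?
None

Comparing initial and final values:
c: -1 → 0
a: 0 → -15
p: 7 → 7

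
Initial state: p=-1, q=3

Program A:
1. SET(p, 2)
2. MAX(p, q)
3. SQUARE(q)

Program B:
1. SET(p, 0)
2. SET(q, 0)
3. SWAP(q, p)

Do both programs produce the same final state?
No

Program A final state: p=3, q=9
Program B final state: p=0, q=0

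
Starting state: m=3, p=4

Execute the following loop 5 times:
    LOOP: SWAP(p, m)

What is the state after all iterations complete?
m=4, p=3

Iteration trace:
Start: m=3, p=4
After iteration 1: m=4, p=3
After iteration 2: m=3, p=4
After iteration 3: m=4, p=3
After iteration 4: m=3, p=4
After iteration 5: m=4, p=3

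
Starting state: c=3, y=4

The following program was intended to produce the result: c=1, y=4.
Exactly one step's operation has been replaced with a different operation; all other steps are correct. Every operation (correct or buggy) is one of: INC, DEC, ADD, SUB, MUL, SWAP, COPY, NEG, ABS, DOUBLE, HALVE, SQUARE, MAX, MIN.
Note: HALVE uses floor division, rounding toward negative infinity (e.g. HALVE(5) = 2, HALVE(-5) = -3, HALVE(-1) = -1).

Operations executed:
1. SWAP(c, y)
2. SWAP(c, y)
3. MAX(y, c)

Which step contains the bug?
Step 3

Trace with buggy code:
Initial: c=3, y=4
After step 1: c=4, y=3
After step 2: c=3, y=4
After step 3: c=3, y=4
Actual final c=3, y=4 ≠ expected c=1, y=4.
Step 3 is the only position where a single-operation replacement can produce the expected result.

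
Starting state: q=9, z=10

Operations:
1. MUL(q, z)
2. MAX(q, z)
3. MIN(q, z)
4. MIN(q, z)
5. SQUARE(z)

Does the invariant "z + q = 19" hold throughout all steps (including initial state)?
No, violated after step 1

The invariant is violated after step 1.

State at each step:
Initial: q=9, z=10
After step 1: q=90, z=10
After step 2: q=90, z=10
After step 3: q=10, z=10
After step 4: q=10, z=10
After step 5: q=10, z=100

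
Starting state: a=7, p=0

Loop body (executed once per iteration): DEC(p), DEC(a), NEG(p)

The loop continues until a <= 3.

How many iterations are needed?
4

Tracing iterations:
Initial: a=7, p=0
After iteration 1: a=6, p=1
After iteration 2: a=5, p=0
After iteration 3: a=4, p=1
After iteration 4: a=3, p=0
a <= 3 now holds, so the loop exits after 4 iterations.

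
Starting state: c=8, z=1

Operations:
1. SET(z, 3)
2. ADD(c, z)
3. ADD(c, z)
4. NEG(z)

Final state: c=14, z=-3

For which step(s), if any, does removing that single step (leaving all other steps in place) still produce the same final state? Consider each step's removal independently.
None - removing any single step changes the final result

Testing removal of each single step:
Without step 1: final = c=10, z=-1 (different)
Without step 2: final = c=11, z=-3 (different)
Without step 3: final = c=11, z=-3 (different)
Without step 4: final = c=14, z=3 (different)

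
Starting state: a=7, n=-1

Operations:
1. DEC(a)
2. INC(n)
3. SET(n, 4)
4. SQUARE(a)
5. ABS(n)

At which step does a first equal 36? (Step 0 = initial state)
Step 4

Tracing a:
Initial: a = 7
After step 1: a = 6
After step 2: a = 6
After step 3: a = 6
After step 4: a = 36 ← first occurrence
After step 5: a = 36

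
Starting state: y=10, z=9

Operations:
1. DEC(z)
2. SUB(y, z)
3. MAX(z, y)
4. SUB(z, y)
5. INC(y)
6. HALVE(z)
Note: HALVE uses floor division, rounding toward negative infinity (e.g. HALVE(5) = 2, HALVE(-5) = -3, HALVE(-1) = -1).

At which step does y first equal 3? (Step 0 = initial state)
Step 5

Tracing y:
Initial: y = 10
After step 1: y = 10
After step 2: y = 2
After step 3: y = 2
After step 4: y = 2
After step 5: y = 3 ← first occurrence
After step 6: y = 3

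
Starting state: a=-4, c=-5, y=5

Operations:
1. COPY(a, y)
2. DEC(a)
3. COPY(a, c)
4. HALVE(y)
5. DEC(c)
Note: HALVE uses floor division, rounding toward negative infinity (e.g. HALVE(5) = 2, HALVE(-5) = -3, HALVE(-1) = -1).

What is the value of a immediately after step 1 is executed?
a = 5

Tracing a through execution:
Initial: a = -4
After step 1 (COPY(a, y)): a = 5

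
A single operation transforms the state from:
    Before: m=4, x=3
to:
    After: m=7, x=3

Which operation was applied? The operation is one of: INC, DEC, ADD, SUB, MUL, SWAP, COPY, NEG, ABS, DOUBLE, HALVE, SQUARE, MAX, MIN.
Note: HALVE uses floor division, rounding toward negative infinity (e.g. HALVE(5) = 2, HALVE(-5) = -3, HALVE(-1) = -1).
ADD(m, x)

Analyzing the change:
Before: m=4, x=3
After: m=7, x=3
Variable m changed from 4 to 7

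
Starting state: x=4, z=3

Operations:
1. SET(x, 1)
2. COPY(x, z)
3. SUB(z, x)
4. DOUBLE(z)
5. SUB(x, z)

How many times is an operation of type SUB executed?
2

Counting SUB operations:
Step 3: SUB(z, x) ← SUB
Step 5: SUB(x, z) ← SUB
Total: 2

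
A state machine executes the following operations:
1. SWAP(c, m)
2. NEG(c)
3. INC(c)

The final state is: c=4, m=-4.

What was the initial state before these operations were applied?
c=-4, m=-3

Working backwards:
Final state: c=4, m=-4
Before step 3 (INC(c)): c=3, m=-4
Before step 2 (NEG(c)): c=-3, m=-4
Before step 1 (SWAP(c, m)): c=-4, m=-3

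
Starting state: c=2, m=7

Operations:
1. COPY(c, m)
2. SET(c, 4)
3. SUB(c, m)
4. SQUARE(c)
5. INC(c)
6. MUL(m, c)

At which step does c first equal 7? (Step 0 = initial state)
Step 1

Tracing c:
Initial: c = 2
After step 1: c = 7 ← first occurrence
After step 2: c = 4
After step 3: c = -3
After step 4: c = 9
After step 5: c = 10
After step 6: c = 10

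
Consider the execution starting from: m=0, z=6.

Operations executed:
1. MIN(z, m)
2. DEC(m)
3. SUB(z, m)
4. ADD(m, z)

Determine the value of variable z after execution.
z = 1

Tracing execution:
Step 1: MIN(z, m) → z = 0
Step 2: DEC(m) → z = 0
Step 3: SUB(z, m) → z = 1
Step 4: ADD(m, z) → z = 1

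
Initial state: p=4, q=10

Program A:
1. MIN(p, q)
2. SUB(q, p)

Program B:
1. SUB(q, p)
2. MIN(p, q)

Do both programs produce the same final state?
Yes

Program A final state: p=4, q=6
Program B final state: p=4, q=6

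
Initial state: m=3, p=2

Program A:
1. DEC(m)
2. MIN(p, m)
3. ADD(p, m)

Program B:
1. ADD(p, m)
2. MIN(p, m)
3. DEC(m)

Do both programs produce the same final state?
No

Program A final state: m=2, p=4
Program B final state: m=2, p=3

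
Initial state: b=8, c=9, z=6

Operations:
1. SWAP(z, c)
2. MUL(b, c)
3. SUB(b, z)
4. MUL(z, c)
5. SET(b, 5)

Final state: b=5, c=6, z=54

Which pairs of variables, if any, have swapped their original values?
None

Comparing initial and final values:
z: 6 → 54
c: 9 → 6
b: 8 → 5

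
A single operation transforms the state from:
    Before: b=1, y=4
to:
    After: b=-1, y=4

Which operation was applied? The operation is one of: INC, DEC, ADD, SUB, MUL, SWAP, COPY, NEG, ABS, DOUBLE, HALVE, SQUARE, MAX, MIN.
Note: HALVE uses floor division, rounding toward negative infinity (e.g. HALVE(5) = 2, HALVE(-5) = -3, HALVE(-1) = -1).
NEG(b)

Analyzing the change:
Before: b=1, y=4
After: b=-1, y=4
Variable b changed from 1 to -1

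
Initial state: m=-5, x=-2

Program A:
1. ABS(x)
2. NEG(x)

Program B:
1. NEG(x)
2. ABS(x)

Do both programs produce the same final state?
No

Program A final state: m=-5, x=-2
Program B final state: m=-5, x=2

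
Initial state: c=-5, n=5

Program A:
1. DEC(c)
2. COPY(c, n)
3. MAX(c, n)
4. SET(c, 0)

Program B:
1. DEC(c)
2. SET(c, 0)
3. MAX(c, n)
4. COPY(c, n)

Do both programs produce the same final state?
No

Program A final state: c=0, n=5
Program B final state: c=5, n=5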